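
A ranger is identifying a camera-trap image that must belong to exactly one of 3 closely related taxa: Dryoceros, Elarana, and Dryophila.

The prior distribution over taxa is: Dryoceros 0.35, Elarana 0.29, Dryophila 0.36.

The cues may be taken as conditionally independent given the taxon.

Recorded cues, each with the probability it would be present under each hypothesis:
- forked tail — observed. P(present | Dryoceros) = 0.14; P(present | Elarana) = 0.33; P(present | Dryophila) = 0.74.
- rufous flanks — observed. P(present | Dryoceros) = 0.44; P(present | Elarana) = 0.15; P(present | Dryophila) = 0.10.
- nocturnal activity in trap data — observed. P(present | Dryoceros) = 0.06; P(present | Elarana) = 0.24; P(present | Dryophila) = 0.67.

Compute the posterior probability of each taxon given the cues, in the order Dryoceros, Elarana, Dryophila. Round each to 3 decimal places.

0.057, 0.153, 0.790

Multiply each prior by the joint likelihood of the cue pattern:
  Dryoceros: 0.35 × 0.14 × 0.44 × 0.06 = 0.0012936
  Elarana: 0.29 × 0.33 × 0.15 × 0.24 = 0.0034452
  Dryophila: 0.36 × 0.74 × 0.10 × 0.67 = 0.017849
Marginal likelihood of the evidence = 0.022588.
P(Dryoceros | evidence) = 0.0012936 / 0.022588 ≈ 0.057
P(Elarana | evidence) = 0.0034452 / 0.022588 ≈ 0.153
P(Dryophila | evidence) = 0.017849 / 0.022588 ≈ 0.790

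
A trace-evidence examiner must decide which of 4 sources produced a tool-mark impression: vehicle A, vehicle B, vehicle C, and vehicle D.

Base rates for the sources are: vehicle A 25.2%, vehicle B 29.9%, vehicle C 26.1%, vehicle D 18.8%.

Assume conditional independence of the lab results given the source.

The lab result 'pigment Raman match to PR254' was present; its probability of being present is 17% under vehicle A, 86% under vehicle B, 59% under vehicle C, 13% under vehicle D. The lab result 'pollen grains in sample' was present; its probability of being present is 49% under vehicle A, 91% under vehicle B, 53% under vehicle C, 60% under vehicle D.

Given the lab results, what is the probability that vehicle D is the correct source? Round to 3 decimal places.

0.042

For each hypothesis, the unnormalized posterior weight is prior × product of the lab result likelihoods:
  vehicle A: 0.252 × 0.17 × 0.49 = 0.020992
  vehicle B: 0.299 × 0.86 × 0.91 = 0.234
  vehicle C: 0.261 × 0.59 × 0.53 = 0.081615
  vehicle D: 0.188 × 0.13 × 0.60 = 0.014664
Normalizing constant Z = 0.020992 + 0.234 + 0.081615 + 0.014664 = 0.35127.
P(vehicle D | evidence) = 0.014664 / 0.35127 ≈ 0.042.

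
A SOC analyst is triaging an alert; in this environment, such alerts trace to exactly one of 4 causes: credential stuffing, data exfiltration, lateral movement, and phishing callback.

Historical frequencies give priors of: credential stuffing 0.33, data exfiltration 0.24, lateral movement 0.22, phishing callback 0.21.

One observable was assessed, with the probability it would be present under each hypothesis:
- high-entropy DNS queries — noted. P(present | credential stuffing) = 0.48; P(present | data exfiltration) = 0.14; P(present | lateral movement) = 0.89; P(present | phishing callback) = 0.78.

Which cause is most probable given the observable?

For each hypothesis, the unnormalized posterior weight is prior × likelihood:
  credential stuffing: 0.33 × 0.48 = 0.1584
  data exfiltration: 0.24 × 0.14 = 0.0336
  lateral movement: 0.22 × 0.89 = 0.1958
  phishing callback: 0.21 × 0.78 = 0.1638
Marginal likelihood of the evidence = 0.5516.
P(credential stuffing | evidence) ≈ 0.1584 / 0.5516 ≈ 0.287
P(data exfiltration | evidence) ≈ 0.0336 / 0.5516 ≈ 0.061
P(lateral movement | evidence) ≈ 0.1958 / 0.5516 ≈ 0.355
P(phishing callback | evidence) ≈ 0.1638 / 0.5516 ≈ 0.297
The largest is 0.355, so lateral movement is most probable.

lateral movement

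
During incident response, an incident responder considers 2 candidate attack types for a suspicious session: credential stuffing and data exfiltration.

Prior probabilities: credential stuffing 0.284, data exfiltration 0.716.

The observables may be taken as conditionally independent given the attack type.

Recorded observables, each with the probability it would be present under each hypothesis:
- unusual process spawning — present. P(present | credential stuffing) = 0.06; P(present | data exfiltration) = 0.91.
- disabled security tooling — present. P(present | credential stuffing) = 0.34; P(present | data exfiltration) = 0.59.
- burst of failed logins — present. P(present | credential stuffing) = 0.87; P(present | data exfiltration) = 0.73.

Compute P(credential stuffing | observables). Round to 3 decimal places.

For each hypothesis, the unnormalized posterior weight is prior × product of the observable likelihoods:
  credential stuffing: 0.284 × 0.06 × 0.34 × 0.87 = 0.0050404
  data exfiltration: 0.716 × 0.91 × 0.59 × 0.73 = 0.28063
Normalizing constant Z = 0.0050404 + 0.28063 = 0.28567.
P(credential stuffing | evidence) = 0.0050404 / 0.28567 ≈ 0.018.

0.018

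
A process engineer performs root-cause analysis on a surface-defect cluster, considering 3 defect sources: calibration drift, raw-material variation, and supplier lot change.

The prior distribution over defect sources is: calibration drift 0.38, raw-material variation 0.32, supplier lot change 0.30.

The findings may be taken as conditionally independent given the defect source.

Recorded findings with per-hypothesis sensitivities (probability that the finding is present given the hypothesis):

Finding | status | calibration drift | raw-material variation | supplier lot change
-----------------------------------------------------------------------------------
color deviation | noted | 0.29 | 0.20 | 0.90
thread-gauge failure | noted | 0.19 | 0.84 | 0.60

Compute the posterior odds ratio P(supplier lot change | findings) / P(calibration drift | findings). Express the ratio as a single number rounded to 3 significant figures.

7.74

Posterior odds equal prior odds times the likelihood ratio; only the two competing hypotheses matter.
  supplier lot change: 0.30 × 0.90 × 0.60 = 0.162
  calibration drift: 0.38 × 0.29 × 0.19 = 0.020938
Odds(supplier lot change : calibration drift) = 0.162 / 0.020938 ≈ 7.74.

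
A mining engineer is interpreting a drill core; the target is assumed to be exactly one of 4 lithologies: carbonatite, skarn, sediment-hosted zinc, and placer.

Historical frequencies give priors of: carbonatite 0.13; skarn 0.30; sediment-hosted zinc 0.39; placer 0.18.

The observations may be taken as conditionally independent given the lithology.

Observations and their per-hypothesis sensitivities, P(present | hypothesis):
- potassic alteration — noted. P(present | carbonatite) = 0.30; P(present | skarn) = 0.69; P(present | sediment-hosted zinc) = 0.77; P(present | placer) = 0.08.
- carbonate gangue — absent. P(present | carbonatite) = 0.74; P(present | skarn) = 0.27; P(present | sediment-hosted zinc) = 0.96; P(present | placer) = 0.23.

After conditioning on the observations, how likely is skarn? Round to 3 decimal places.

Multiply each prior by the joint likelihood of the evidence pattern (using 1 − P(present | H) for each absent observation):
  carbonatite: 0.13 × 0.30 × (1 − 0.74) = 0.01014
  skarn: 0.30 × 0.69 × (1 − 0.27) = 0.15111
  sediment-hosted zinc: 0.39 × 0.77 × (1 − 0.96) = 0.012012
  placer: 0.18 × 0.08 × (1 − 0.23) = 0.011088
Normalizing constant Z = 0.01014 + 0.15111 + 0.012012 + 0.011088 = 0.18435.
P(skarn | evidence) = 0.15111 / 0.18435 ≈ 0.820.

0.820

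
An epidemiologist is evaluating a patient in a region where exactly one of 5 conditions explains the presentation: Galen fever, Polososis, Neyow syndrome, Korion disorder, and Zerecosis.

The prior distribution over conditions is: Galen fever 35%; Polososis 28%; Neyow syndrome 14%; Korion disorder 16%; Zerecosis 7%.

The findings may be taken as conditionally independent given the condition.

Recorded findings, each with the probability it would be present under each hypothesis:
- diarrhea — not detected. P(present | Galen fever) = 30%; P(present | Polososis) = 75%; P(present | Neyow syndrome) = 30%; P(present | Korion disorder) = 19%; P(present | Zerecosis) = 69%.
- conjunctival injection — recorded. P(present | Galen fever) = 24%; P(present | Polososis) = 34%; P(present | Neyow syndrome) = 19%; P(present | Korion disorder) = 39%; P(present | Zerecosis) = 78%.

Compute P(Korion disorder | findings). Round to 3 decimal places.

0.300

By Bayes' rule with conditional independence, the unnormalized weight for each hypothesis is prior × ∏ likelihoods (using 1 − P(present | H) for each absent finding):
  Galen fever: 0.35 × (1 − 0.30) × 0.24 = 0.0588
  Polososis: 0.28 × (1 − 0.75) × 0.34 = 0.0238
  Neyow syndrome: 0.14 × (1 − 0.30) × 0.19 = 0.01862
  Korion disorder: 0.16 × (1 − 0.19) × 0.39 = 0.050544
  Zerecosis: 0.07 × (1 − 0.69) × 0.78 = 0.016926
Normalizing constant Z = 0.0588 + 0.0238 + 0.01862 + 0.050544 + 0.016926 = 0.16869.
P(Korion disorder | evidence) = 0.050544 / 0.16869 ≈ 0.300.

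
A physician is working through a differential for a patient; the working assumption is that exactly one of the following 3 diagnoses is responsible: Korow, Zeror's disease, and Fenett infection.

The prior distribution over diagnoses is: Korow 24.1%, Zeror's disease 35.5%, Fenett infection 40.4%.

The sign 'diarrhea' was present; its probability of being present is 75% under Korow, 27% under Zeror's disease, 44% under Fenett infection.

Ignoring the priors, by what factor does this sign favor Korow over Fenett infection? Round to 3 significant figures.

The Bayes factor is the ratio of the two likelihoods.
  Korow: 0.75
  Fenett infection: 0.44
Bayes factor = 0.75 / 0.44 ≈ 1.70

1.70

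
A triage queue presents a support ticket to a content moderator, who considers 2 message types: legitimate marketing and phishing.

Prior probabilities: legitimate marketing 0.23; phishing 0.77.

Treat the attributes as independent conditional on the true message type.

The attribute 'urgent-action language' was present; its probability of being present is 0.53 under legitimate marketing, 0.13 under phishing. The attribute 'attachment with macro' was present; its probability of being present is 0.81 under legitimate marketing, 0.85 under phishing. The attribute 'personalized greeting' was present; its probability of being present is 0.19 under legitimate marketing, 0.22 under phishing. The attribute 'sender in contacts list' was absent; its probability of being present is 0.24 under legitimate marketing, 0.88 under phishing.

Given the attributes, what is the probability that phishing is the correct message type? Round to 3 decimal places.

By Bayes' rule with conditional independence, the unnormalized weight for each hypothesis is prior × ∏ likelihoods (using 1 − P(present | H) for each absent attribute):
  legitimate marketing: 0.23 × 0.53 × 0.81 × 0.19 × (1 − 0.24) = 0.014258
  phishing: 0.77 × 0.13 × 0.85 × 0.22 × (1 − 0.88) = 0.0022462
Normalizing constant Z = 0.014258 + 0.0022462 = 0.016504.
P(phishing | evidence) = 0.0022462 / 0.016504 ≈ 0.136.

0.136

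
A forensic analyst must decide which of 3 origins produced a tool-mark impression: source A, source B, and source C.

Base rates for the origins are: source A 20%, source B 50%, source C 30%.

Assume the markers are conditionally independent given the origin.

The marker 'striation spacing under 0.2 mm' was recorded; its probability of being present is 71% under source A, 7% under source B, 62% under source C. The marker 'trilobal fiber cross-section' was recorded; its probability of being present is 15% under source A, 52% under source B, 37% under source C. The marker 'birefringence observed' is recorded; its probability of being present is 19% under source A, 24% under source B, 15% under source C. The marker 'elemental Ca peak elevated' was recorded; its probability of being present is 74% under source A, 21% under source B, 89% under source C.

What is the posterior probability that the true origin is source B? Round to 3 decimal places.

0.070

By Bayes' rule with conditional independence, the unnormalized weight for each hypothesis is prior × ∏ likelihoods:
  source A: 0.20 × 0.71 × 0.15 × 0.19 × 0.74 = 0.0029948
  source B: 0.50 × 0.07 × 0.52 × 0.24 × 0.21 = 0.00091728
  source C: 0.30 × 0.62 × 0.37 × 0.15 × 0.89 = 0.0091875
Marginal likelihood of the evidence = 0.0131.
P(source B | evidence) = 0.00091728 / 0.0131 ≈ 0.070.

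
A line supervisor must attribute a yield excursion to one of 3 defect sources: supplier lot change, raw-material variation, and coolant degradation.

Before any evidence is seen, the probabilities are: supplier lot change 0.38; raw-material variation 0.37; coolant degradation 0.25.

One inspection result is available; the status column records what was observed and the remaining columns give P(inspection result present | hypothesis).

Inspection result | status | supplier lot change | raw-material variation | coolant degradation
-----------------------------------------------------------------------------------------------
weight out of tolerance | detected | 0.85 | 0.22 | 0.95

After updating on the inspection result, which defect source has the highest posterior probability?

supplier lot change

Multiply each prior by the likelihood of the inspection result:
  supplier lot change: 0.38 × 0.85 = 0.323
  raw-material variation: 0.37 × 0.22 = 0.0814
  coolant degradation: 0.25 × 0.95 = 0.2375
The unnormalized weights sum to 0.6419.
P(supplier lot change | evidence) ≈ 0.323 / 0.6419 ≈ 0.503
P(raw-material variation | evidence) ≈ 0.0814 / 0.6419 ≈ 0.127
P(coolant degradation | evidence) ≈ 0.2375 / 0.6419 ≈ 0.370
The largest is 0.503, so supplier lot change is most probable.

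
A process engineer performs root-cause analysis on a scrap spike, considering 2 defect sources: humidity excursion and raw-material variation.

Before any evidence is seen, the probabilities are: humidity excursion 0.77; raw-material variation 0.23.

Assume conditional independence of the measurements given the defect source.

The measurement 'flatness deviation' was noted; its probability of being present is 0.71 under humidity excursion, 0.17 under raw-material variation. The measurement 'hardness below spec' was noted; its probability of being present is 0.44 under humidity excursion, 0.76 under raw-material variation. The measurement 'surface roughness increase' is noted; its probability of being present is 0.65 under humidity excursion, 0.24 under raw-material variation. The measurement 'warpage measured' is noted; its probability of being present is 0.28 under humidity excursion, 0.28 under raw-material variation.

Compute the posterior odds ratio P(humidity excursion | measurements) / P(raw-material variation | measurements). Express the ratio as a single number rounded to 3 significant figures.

21.9

The normalizing constant cancels in an odds ratio, so compute prior × likelihood for the two hypotheses only:
  humidity excursion: 0.77 × 0.71 × 0.44 × 0.65 × 0.28 = 0.04378
  raw-material variation: 0.23 × 0.17 × 0.76 × 0.24 × 0.28 = 0.0019969
Posterior odds = 0.04378 / 0.0019969 ≈ 21.9.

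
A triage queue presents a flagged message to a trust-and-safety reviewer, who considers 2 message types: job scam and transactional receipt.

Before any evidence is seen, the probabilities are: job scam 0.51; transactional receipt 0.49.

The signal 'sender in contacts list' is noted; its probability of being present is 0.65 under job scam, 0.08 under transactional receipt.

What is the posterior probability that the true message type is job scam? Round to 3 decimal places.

0.894

Multiply each prior by the likelihood of the signal:
  job scam: 0.51 × 0.65 = 0.3315
  transactional receipt: 0.49 × 0.08 = 0.0392
Normalizing constant Z = 0.3315 + 0.0392 = 0.3707.
P(job scam | evidence) = 0.3315 / 0.3707 ≈ 0.894.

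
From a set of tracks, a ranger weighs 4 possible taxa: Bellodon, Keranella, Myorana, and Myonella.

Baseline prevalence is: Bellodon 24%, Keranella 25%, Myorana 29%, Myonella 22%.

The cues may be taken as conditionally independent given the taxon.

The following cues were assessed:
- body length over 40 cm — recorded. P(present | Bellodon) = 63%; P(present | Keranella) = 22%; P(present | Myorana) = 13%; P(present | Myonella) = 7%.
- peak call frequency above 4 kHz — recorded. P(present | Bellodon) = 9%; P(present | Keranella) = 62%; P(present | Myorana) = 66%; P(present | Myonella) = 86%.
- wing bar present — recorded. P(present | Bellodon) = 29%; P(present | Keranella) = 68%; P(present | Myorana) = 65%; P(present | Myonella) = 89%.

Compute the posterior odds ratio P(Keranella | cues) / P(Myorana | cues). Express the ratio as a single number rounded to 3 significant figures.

1.43

Posterior odds equal prior odds times the likelihood ratio; only the two competing hypotheses matter.
  Keranella: 0.25 × 0.22 × 0.62 × 0.68 = 0.023188
  Myorana: 0.29 × 0.13 × 0.66 × 0.65 = 0.016173
Odds(Keranella : Myorana) = 0.023188 / 0.016173 ≈ 1.43.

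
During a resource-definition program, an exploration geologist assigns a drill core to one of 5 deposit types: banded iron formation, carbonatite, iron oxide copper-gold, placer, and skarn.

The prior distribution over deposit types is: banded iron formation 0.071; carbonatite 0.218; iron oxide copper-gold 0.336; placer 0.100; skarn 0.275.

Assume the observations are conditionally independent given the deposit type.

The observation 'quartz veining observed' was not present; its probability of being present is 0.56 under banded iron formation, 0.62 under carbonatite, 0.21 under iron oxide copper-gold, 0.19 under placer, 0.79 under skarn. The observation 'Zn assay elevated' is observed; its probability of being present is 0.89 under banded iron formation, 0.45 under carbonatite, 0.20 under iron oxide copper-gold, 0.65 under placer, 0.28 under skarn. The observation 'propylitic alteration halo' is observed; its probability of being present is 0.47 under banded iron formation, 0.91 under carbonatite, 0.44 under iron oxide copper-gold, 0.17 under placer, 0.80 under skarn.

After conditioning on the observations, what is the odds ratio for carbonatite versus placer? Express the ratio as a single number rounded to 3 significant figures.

3.79

Unnormalized posterior weight (prior times the observation likelihoods) for each of the two hypotheses (using 1 − P(present | H) for each absent observation):
  carbonatite: 0.218 × (1 − 0.62) × 0.45 × 0.91 = 0.033923
  placer: 0.100 × (1 − 0.19) × 0.65 × 0.17 = 0.0089505
Posterior odds = 0.033923 / 0.0089505 ≈ 3.79.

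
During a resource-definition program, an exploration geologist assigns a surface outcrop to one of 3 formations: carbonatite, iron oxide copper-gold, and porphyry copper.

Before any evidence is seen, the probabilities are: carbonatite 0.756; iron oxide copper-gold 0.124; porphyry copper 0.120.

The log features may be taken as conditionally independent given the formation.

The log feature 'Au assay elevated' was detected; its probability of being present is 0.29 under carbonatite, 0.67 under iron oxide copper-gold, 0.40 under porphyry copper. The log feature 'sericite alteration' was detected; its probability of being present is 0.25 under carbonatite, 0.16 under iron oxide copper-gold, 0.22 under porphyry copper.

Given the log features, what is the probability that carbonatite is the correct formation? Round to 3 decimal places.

By Bayes' rule with conditional independence, the unnormalized weight for each hypothesis is prior × ∏ likelihoods:
  carbonatite: 0.756 × 0.29 × 0.25 = 0.05481
  iron oxide copper-gold: 0.124 × 0.67 × 0.16 = 0.013293
  porphyry copper: 0.120 × 0.40 × 0.22 = 0.01056
Normalizing constant Z = 0.05481 + 0.013293 + 0.01056 = 0.078663.
P(carbonatite | evidence) = 0.05481 / 0.078663 ≈ 0.697.

0.697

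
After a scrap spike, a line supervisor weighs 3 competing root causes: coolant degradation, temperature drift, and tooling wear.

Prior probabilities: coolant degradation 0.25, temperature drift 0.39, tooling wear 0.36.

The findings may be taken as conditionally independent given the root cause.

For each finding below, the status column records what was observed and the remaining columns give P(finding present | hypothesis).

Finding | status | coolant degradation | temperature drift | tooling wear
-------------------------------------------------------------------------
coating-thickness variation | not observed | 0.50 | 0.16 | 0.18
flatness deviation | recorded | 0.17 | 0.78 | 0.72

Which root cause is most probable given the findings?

temperature drift

Multiply each prior by the joint likelihood of the evidence pattern (using 1 − P(present | H) for each absent finding):
  coolant degradation: 0.25 × (1 − 0.50) × 0.17 = 0.02125
  temperature drift: 0.39 × (1 − 0.16) × 0.78 = 0.25553
  tooling wear: 0.36 × (1 − 0.18) × 0.72 = 0.21254
Marginal likelihood of the evidence = 0.48932.
P(coolant degradation | evidence) ≈ 0.02125 / 0.48932 ≈ 0.043
P(temperature drift | evidence) ≈ 0.25553 / 0.48932 ≈ 0.522
P(tooling wear | evidence) ≈ 0.21254 / 0.48932 ≈ 0.434
The largest is 0.522, so temperature drift is most probable.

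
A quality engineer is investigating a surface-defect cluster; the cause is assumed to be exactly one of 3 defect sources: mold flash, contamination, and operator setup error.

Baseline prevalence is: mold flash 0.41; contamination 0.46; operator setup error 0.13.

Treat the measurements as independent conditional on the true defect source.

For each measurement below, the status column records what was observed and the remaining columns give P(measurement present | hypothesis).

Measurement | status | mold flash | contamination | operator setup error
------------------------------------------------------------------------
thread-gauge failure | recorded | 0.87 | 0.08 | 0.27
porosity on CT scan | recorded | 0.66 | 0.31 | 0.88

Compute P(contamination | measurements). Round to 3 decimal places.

By Bayes' rule with conditional independence, the unnormalized weight for each hypothesis is prior × ∏ likelihoods:
  mold flash: 0.41 × 0.87 × 0.66 = 0.23542
  contamination: 0.46 × 0.08 × 0.31 = 0.011408
  operator setup error: 0.13 × 0.27 × 0.88 = 0.030888
Marginal likelihood of the evidence = 0.27772.
P(contamination | evidence) = 0.011408 / 0.27772 ≈ 0.041.

0.041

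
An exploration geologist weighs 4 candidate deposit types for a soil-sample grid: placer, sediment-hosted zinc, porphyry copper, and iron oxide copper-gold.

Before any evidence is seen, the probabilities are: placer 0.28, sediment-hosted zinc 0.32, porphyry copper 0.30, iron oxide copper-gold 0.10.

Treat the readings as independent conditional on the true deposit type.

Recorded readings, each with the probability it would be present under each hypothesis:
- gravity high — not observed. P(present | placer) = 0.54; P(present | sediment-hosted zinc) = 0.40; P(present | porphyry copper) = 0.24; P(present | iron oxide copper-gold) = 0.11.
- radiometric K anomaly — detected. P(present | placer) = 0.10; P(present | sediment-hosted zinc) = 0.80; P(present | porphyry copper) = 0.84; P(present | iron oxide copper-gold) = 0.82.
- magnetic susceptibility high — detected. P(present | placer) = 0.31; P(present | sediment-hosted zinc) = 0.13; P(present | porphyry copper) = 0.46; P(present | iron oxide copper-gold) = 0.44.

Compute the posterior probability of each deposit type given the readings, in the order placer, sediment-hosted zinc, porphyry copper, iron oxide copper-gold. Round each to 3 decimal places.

0.028, 0.139, 0.611, 0.223

Multiply each prior by the joint likelihood of the reading pattern (using 1 − P(present | H) for each absent reading):
  placer: 0.28 × (1 − 0.54) × 0.10 × 0.31 = 0.0039928
  sediment-hosted zinc: 0.32 × (1 − 0.40) × 0.80 × 0.13 = 0.019968
  porphyry copper: 0.30 × (1 − 0.24) × 0.84 × 0.46 = 0.088099
  iron oxide copper-gold: 0.10 × (1 − 0.11) × 0.82 × 0.44 = 0.032111
Normalizing constant Z = 0.0039928 + 0.019968 + 0.088099 + 0.032111 = 0.14417.
P(placer | evidence) = 0.0039928 / 0.14417 ≈ 0.028
P(sediment-hosted zinc | evidence) = 0.019968 / 0.14417 ≈ 0.139
P(porphyry copper | evidence) = 0.088099 / 0.14417 ≈ 0.611
P(iron oxide copper-gold | evidence) = 0.032111 / 0.14417 ≈ 0.223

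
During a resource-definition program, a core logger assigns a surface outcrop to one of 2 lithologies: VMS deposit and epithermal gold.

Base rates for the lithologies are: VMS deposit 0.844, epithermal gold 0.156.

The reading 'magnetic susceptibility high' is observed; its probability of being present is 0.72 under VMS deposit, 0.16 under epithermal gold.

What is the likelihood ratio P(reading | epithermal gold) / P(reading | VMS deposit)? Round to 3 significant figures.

0.222

Likelihood of this reading under each hypothesis:
  epithermal gold: 0.16
  VMS deposit: 0.72
Bayes factor = 0.16 / 0.72 ≈ 0.222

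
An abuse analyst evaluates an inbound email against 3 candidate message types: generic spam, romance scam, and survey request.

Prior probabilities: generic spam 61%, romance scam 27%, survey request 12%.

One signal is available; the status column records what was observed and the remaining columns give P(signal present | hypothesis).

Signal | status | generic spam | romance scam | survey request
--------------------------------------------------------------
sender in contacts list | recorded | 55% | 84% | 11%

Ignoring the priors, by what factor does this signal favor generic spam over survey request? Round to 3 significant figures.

Likelihood of this signal under each hypothesis:
  generic spam: 0.55
  survey request: 0.11
Bayes factor = 0.55 / 0.11 ≈ 5.00

5.00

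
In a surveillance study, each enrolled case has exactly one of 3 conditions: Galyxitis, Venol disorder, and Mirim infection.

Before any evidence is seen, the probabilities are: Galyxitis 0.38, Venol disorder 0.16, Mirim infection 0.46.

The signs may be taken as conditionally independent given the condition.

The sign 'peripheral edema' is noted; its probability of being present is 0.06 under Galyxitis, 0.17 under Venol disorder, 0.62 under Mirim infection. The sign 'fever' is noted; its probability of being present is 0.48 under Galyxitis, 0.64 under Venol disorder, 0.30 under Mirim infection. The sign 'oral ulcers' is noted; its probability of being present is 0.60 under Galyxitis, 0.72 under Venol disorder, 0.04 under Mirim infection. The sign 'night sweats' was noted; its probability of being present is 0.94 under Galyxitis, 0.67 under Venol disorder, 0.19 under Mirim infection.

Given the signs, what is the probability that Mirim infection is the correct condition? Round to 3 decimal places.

Multiply each prior by the joint likelihood of the sign pattern:
  Galyxitis: 0.38 × 0.06 × 0.48 × 0.60 × 0.94 = 0.0061724
  Venol disorder: 0.16 × 0.17 × 0.64 × 0.72 × 0.67 = 0.0083976
  Mirim infection: 0.46 × 0.62 × 0.30 × 0.04 × 0.19 = 0.00065026
Normalizing constant Z = 0.0061724 + 0.0083976 + 0.00065026 = 0.01522.
P(Mirim infection | evidence) = 0.00065026 / 0.01522 ≈ 0.043.

0.043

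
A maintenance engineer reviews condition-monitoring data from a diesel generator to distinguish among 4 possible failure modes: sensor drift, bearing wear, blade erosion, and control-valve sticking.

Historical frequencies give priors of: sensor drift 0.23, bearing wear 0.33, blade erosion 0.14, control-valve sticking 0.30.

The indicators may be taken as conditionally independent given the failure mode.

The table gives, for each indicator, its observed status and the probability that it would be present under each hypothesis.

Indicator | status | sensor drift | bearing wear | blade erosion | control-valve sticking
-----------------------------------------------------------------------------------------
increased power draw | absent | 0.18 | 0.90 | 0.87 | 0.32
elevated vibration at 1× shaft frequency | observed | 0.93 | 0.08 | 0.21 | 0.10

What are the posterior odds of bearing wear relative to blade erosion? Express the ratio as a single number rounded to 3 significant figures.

Posterior odds equal prior odds times the likelihood ratio; only the two competing hypotheses matter (using 1 − P(present | H) for each absent indicator).
  bearing wear: 0.33 × (1 − 0.90) × 0.08 = 0.00264
  blade erosion: 0.14 × (1 − 0.87) × 0.21 = 0.003822
Posterior odds = 0.00264 / 0.003822 ≈ 0.691.

0.691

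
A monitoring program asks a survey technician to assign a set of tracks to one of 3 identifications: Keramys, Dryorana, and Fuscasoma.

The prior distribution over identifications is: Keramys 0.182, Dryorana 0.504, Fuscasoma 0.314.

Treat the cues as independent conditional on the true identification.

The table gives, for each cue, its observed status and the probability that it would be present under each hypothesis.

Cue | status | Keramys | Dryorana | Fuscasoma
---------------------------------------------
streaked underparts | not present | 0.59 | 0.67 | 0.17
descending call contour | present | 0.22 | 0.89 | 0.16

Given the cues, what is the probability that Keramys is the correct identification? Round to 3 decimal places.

0.080

By Bayes' rule with conditional independence, the unnormalized weight for each hypothesis is prior × ∏ likelihoods (using 1 − P(present | H) for each absent cue):
  Keramys: 0.182 × (1 − 0.59) × 0.22 = 0.016416
  Dryorana: 0.504 × (1 − 0.67) × 0.89 = 0.14802
  Fuscasoma: 0.314 × (1 − 0.17) × 0.16 = 0.041699
The unnormalized weights sum to 0.20614.
P(Keramys | evidence) = 0.016416 / 0.20614 ≈ 0.080.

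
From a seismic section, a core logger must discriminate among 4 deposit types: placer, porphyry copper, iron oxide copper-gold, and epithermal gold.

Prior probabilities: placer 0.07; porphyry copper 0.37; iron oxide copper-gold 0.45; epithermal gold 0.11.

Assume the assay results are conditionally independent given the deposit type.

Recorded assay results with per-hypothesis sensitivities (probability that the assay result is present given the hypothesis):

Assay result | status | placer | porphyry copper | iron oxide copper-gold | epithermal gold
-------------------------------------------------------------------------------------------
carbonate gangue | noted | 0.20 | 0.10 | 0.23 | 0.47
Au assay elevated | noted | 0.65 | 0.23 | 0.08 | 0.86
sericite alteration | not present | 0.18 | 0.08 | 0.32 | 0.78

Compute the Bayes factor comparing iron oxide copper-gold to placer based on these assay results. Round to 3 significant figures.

0.117

Joint likelihood of the assay result pattern under each hypothesis (using 1 − P(present | H) for each absent assay result):
  iron oxide copper-gold: 0.23 × 0.08 × (1 − 0.32) = 0.012512
  placer: 0.20 × 0.65 × (1 − 0.18) = 0.1066
Bayes factor = 0.012512 / 0.1066 ≈ 0.117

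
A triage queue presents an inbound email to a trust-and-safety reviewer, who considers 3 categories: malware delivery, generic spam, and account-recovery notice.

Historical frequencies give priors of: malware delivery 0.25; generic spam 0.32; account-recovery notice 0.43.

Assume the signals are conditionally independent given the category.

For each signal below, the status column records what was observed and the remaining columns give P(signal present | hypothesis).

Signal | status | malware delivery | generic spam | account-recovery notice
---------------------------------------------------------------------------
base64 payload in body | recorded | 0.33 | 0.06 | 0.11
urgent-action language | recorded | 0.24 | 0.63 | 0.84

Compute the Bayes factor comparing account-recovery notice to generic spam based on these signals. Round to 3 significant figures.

Joint likelihood of the signal pattern under each hypothesis:
  account-recovery notice: 0.11 × 0.84 = 0.0924
  generic spam: 0.06 × 0.63 = 0.0378
Bayes factor = 0.0924 / 0.0378 ≈ 2.44

2.44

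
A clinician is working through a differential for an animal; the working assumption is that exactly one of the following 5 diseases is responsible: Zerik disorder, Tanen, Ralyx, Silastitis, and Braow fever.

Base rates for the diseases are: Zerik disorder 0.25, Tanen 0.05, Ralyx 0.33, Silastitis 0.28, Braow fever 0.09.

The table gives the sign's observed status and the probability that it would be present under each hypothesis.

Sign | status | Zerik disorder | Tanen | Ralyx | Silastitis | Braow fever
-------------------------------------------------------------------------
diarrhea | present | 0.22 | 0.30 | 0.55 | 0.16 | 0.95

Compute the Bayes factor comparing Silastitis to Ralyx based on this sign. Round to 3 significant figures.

0.291

The Bayes factor is the ratio of the two likelihoods.
  Silastitis: 0.16
  Ralyx: 0.55
Bayes factor = 0.16 / 0.55 ≈ 0.291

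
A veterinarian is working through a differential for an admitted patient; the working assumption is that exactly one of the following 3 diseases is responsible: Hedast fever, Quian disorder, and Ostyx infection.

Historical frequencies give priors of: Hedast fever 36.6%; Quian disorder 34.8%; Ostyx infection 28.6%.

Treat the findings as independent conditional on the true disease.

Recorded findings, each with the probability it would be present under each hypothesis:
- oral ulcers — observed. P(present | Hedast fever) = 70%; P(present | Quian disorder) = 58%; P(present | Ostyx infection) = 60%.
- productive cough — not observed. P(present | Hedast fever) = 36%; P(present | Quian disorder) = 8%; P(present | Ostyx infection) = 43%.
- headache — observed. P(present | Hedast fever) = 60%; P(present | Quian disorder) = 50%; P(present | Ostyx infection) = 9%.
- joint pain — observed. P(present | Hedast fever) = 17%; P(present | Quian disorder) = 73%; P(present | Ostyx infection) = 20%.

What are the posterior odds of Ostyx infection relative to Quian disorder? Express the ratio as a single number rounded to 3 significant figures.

Posterior odds equal prior odds times the likelihood ratio; only the two competing hypotheses matter (using 1 − P(present | H) for each absent finding).
  Ostyx infection: 0.286 × 0.60 × (1 − 0.43) × 0.09 × 0.20 = 0.0017606
  Quian disorder: 0.348 × 0.58 × (1 − 0.08) × 0.50 × 0.73 = 0.067778
Posterior odds = 0.0017606 / 0.067778 ≈ 0.0260.

0.0260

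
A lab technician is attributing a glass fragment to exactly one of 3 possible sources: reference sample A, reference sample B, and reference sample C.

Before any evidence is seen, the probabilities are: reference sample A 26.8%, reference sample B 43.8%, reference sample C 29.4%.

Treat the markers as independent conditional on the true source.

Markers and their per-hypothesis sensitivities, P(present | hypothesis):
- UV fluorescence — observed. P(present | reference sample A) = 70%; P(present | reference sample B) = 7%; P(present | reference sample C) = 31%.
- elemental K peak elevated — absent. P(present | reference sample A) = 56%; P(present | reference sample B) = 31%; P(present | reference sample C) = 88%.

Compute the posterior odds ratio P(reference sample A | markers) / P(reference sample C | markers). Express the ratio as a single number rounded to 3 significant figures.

Posterior odds equal prior odds times the likelihood ratio; only the two competing hypotheses matter (using 1 − P(present | H) for each absent marker).
  reference sample A: 0.268 × 0.70 × (1 − 0.56) = 0.082544
  reference sample C: 0.294 × 0.31 × (1 − 0.88) = 0.010937
Odds(reference sample A : reference sample C) = 0.082544 / 0.010937 ≈ 7.55.

7.55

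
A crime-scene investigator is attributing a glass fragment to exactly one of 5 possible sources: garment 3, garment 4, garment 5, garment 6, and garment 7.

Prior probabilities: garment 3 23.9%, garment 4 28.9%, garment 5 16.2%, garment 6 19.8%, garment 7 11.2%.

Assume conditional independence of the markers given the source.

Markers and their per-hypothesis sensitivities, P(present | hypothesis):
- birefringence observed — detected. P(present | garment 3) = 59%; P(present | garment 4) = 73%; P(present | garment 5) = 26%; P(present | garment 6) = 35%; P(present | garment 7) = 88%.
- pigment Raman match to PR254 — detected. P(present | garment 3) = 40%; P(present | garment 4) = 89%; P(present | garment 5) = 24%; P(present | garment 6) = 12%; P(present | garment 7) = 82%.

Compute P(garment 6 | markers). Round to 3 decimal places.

Multiply each prior by the joint likelihood of the marker pattern:
  garment 3: 0.239 × 0.59 × 0.40 = 0.056404
  garment 4: 0.289 × 0.73 × 0.89 = 0.18776
  garment 5: 0.162 × 0.26 × 0.24 = 0.010109
  garment 6: 0.198 × 0.35 × 0.12 = 0.008316
  garment 7: 0.112 × 0.88 × 0.82 = 0.080819
Normalizing constant Z = 0.056404 + 0.18776 + 0.010109 + 0.008316 + 0.080819 = 0.34341.
P(garment 6 | evidence) = 0.008316 / 0.34341 ≈ 0.024.

0.024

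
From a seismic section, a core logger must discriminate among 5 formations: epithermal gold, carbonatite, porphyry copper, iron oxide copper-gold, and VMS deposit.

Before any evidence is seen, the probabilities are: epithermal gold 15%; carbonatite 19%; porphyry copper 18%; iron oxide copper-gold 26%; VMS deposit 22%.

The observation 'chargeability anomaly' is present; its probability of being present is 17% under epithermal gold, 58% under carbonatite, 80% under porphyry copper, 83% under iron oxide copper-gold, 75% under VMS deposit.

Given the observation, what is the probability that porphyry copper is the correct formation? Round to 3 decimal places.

0.218

Multiply each prior by the likelihood of the observation:
  epithermal gold: 0.15 × 0.17 = 0.0255
  carbonatite: 0.19 × 0.58 = 0.1102
  porphyry copper: 0.18 × 0.80 = 0.144
  iron oxide copper-gold: 0.26 × 0.83 = 0.2158
  VMS deposit: 0.22 × 0.75 = 0.165
Marginal likelihood of the evidence = 0.6605.
P(porphyry copper | evidence) = 0.144 / 0.6605 ≈ 0.218.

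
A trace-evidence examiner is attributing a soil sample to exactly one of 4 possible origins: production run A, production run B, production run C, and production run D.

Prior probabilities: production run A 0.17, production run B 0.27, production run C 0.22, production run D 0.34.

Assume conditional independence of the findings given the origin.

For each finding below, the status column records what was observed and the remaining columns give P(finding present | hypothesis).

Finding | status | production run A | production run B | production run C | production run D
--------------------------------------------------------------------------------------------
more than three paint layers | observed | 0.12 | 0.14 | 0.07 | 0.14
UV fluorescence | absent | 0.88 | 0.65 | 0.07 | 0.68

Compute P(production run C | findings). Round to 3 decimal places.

For each hypothesis, the unnormalized posterior weight is prior × product of the finding likelihoods (using 1 − P(present | H) for each absent finding):
  production run A: 0.17 × 0.12 × (1 − 0.88) = 0.002448
  production run B: 0.27 × 0.14 × (1 − 0.65) = 0.01323
  production run C: 0.22 × 0.07 × (1 − 0.07) = 0.014322
  production run D: 0.34 × 0.14 × (1 − 0.68) = 0.015232
The unnormalized weights sum to 0.045232.
P(production run C | evidence) = 0.014322 / 0.045232 ≈ 0.317.

0.317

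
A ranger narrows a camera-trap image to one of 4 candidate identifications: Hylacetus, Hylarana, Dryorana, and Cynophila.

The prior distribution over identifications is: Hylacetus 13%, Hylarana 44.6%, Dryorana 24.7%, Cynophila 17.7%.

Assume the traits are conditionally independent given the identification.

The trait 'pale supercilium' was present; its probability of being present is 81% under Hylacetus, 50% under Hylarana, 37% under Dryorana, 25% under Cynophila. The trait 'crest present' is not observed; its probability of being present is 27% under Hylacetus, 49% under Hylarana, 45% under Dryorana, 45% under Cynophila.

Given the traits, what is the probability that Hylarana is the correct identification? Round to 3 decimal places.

Multiply each prior by the joint likelihood of the trait pattern (using 1 − P(present | H) for each absent trait):
  Hylacetus: 0.130 × 0.81 × (1 − 0.27) = 0.076869
  Hylarana: 0.446 × 0.50 × (1 − 0.49) = 0.11373
  Dryorana: 0.247 × 0.37 × (1 − 0.45) = 0.050265
  Cynophila: 0.177 × 0.25 × (1 − 0.45) = 0.024338
The unnormalized weights sum to 0.2652.
P(Hylarana | evidence) = 0.11373 / 0.2652 ≈ 0.429.

0.429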